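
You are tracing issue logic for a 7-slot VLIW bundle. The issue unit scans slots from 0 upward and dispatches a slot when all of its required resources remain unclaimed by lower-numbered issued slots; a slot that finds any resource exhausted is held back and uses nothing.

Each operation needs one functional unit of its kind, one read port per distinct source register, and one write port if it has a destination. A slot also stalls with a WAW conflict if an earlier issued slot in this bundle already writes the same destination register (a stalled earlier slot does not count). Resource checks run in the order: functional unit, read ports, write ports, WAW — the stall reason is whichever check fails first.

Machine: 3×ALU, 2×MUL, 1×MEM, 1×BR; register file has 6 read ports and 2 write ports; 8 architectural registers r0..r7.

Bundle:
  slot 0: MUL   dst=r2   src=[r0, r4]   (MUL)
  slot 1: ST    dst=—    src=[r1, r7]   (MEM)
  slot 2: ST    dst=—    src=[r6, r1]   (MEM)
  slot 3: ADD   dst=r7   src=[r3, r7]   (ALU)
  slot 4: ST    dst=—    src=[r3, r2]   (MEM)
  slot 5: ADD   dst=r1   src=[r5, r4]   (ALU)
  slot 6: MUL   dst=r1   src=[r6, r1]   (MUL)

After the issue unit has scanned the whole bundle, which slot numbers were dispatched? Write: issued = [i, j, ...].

#0 MUL src=r0,r4 dispatched  <A:3 Mu:1 Ld:1 B:1 rd:4 wr:1>
#1 MEM src=r1,r7 dispatched  <A:3 Mu:1 Ld:0 B:1 rd:2 wr:1>
#2 MEM src=r6,r1 held:FU  <A:3 Mu:1 Ld:0 B:1 rd:2 wr:1>
#3 ALU src=r3,r7 dispatched  <A:2 Mu:1 Ld:0 B:1 rd:0 wr:0>
#4 MEM src=r3,r2 held:FU  <A:2 Mu:1 Ld:0 B:1 rd:0 wr:0>
#5 ALU src=r5,r4 held:RD_PORT  <A:2 Mu:1 Ld:0 B:1 rd:0 wr:0>
#6 MUL src=r6,r1 held:RD_PORT  <A:2 Mu:1 Ld:0 B:1 rd:0 wr:0>

issued = [0, 1, 3]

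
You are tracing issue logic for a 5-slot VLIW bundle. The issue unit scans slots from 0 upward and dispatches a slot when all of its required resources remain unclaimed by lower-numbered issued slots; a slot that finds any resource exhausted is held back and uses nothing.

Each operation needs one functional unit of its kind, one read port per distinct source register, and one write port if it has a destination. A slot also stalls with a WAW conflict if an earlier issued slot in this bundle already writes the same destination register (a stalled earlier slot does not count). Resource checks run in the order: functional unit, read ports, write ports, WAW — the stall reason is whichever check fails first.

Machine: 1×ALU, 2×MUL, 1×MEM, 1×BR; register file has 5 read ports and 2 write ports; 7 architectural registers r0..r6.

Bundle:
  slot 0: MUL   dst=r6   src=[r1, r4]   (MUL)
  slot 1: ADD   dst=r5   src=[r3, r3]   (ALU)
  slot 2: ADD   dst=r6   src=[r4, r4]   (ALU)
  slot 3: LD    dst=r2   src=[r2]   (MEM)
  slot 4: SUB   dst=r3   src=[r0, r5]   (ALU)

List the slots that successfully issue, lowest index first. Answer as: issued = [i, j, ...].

issued = [0, 1]

  0. MUL→r6 ⇒ go  {1A/1Mu/1Ld/1B | 3r 1w}
  1. ALU→r5 ⇒ go  {0A/1Mu/1Ld/1B | 2r 0w}
  2. ALU→r6 ⇒ no(FU)  {0A/1Mu/1Ld/1B | 2r 0w}
  3. MEM→r2 ⇒ no(WR_PORT)  {0A/1Mu/1Ld/1B | 2r 0w}
  4. ALU→r3 ⇒ no(FU)  {0A/1Mu/1Ld/1B | 2r 0w}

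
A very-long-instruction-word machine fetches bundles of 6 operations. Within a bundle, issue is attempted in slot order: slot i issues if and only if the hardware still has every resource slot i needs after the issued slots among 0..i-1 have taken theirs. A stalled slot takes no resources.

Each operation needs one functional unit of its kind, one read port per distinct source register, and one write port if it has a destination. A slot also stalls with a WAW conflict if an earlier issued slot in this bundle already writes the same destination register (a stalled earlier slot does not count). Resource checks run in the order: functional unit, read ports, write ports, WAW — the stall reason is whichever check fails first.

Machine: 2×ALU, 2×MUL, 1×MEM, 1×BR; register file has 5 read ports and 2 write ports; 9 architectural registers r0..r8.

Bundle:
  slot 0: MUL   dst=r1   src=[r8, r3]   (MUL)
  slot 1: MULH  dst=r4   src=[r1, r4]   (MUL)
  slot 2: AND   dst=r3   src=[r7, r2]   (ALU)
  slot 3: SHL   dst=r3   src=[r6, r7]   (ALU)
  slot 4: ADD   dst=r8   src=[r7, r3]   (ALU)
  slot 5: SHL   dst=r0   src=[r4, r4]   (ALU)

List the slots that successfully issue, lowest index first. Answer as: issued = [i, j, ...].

issued = [0, 1]

#0 MUL src=r8,r3 dispatched  <A:2 Mu:1 Ld:1 B:1 rd:3 wr:1>
#1 MUL src=r1,r4 dispatched  <A:2 Mu:0 Ld:1 B:1 rd:1 wr:0>
#2 ALU src=r7,r2 held:RD_PORT  <A:2 Mu:0 Ld:1 B:1 rd:1 wr:0>
#3 ALU src=r6,r7 held:RD_PORT  <A:2 Mu:0 Ld:1 B:1 rd:1 wr:0>
#4 ALU src=r7,r3 held:RD_PORT  <A:2 Mu:0 Ld:1 B:1 rd:1 wr:0>
#5 ALU src=r4,r4 held:WR_PORT  <A:2 Mu:0 Ld:1 B:1 rd:1 wr:0>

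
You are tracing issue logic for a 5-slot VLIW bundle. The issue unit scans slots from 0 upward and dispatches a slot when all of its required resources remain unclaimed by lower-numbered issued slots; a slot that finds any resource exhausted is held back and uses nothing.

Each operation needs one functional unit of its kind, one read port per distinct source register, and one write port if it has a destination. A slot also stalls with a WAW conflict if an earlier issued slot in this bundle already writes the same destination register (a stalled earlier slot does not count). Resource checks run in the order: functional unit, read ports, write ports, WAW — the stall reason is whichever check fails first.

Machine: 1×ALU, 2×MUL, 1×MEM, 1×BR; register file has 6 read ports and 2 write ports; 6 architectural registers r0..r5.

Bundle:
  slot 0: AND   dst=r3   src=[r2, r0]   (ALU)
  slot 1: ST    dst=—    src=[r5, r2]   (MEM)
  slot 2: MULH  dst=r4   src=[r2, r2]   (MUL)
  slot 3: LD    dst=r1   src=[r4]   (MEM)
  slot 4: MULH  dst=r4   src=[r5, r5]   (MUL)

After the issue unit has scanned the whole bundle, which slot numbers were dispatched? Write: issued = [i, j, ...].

issued = [0, 1, 2]

(0) want 1×ALU +2rd +1wr — yes → AL0|MU2|ME1|BR1|rd4|wr1
(1) want 1×MEM +2rd +0wr — yes → AL0|MU2|ME0|BR1|rd2|wr1
(2) want 1×MUL +1rd +1wr — yes → AL0|MU1|ME0|BR1|rd1|wr0
(3) want 1×MEM +1rd +1wr — FU → AL0|MU1|ME0|BR1|rd1|wr0
(4) want 1×MUL +1rd +1wr — WR_PORT → AL0|MU1|ME0|BR1|rd1|wr0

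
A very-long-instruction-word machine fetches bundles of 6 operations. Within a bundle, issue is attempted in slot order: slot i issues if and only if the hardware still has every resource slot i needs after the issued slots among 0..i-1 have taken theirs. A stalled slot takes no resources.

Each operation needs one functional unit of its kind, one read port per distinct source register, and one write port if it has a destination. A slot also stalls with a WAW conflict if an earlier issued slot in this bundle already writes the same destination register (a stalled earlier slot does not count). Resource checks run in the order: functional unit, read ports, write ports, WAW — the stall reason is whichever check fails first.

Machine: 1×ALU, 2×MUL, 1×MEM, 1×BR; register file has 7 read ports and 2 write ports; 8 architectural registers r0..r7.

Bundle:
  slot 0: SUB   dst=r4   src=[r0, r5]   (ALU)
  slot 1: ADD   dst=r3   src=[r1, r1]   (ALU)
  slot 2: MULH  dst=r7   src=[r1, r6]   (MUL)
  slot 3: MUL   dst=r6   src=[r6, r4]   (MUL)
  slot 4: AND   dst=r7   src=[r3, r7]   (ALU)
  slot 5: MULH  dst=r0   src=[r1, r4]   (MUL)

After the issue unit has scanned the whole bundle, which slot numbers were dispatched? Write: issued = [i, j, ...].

[0] ALU needs rd=2 wr=1: ok; after: ALU=0 MUL=2 MEM=1 BR=1, R=5, W=1
[1] ALU needs rd=1 wr=1: FU; after: ALU=0 MUL=2 MEM=1 BR=1, R=5, W=1
[2] MUL needs rd=2 wr=1: ok; after: ALU=0 MUL=1 MEM=1 BR=1, R=3, W=0
[3] MUL needs rd=2 wr=1: WR_PORT; after: ALU=0 MUL=1 MEM=1 BR=1, R=3, W=0
[4] ALU needs rd=2 wr=1: FU; after: ALU=0 MUL=1 MEM=1 BR=1, R=3, W=0
[5] MUL needs rd=2 wr=1: WR_PORT; after: ALU=0 MUL=1 MEM=1 BR=1, R=3, W=0

issued = [0, 2]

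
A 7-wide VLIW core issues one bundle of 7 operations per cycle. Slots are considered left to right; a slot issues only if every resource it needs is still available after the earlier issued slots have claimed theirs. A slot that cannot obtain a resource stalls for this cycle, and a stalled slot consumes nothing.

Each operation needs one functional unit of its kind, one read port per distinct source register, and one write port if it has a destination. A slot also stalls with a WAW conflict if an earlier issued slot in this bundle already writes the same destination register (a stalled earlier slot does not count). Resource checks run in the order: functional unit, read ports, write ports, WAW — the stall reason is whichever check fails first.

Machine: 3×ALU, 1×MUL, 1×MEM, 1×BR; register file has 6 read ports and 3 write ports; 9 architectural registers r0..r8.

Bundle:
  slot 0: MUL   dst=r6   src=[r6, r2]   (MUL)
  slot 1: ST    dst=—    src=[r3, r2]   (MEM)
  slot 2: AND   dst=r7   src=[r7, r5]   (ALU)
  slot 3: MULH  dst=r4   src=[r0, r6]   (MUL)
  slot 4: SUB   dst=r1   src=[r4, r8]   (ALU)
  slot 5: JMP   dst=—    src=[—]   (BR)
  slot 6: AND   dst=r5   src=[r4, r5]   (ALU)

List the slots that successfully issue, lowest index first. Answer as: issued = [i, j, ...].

slot 0 (MUL): ISSUE — free A3,Mu0,Ld1,B1 rp4 wp2
slot 1 (MEM): ISSUE — free A3,Mu0,Ld0,B1 rp2 wp2
slot 2 (ALU): ISSUE — free A2,Mu0,Ld0,B1 rp0 wp1
slot 3 (MUL): stall FU — free A2,Mu0,Ld0,B1 rp0 wp1
slot 4 (ALU): stall RD_PORT — free A2,Mu0,Ld0,B1 rp0 wp1
slot 5 (BR): ISSUE — free A2,Mu0,Ld0,B0 rp0 wp1
slot 6 (ALU): stall RD_PORT — free A2,Mu0,Ld0,B0 rp0 wp1

issued = [0, 1, 2, 5]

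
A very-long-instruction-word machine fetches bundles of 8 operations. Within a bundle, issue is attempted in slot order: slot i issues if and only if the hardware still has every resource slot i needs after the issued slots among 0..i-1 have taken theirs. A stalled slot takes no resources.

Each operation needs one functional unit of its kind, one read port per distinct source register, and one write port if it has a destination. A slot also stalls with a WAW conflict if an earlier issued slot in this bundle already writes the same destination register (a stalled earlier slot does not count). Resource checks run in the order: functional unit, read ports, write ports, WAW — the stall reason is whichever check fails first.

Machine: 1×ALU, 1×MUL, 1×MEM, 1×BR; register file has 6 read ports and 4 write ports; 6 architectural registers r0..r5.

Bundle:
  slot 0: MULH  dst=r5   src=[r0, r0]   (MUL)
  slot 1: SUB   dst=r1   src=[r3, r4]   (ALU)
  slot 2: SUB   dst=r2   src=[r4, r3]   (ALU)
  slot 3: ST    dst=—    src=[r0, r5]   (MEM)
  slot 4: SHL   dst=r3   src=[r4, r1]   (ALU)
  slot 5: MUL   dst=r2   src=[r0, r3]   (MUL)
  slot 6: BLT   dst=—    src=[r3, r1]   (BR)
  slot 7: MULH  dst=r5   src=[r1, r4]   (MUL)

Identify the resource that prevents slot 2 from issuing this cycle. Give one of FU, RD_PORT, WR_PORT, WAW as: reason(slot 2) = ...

reason(slot 2) = FU

  0. MUL→r5 ⇒ go  {1A/0Mu/1Ld/1B | 5r 3w}
  1. ALU→r1 ⇒ go  {0A/0Mu/1Ld/1B | 3r 2w}
  2. ALU→r2 ⇒ no(FU)  {0A/0Mu/1Ld/1B | 3r 2w}
  3. MEM ⇒ go  {0A/0Mu/0Ld/1B | 1r 2w}
  4. ALU→r3 ⇒ no(FU)  {0A/0Mu/0Ld/1B | 1r 2w}
  5. MUL→r2 ⇒ no(FU)  {0A/0Mu/0Ld/1B | 1r 2w}
  6. BR ⇒ no(RD_PORT)  {0A/0Mu/0Ld/1B | 1r 2w}
  7. MUL→r5 ⇒ no(FU)  {0A/0Mu/0Ld/1B | 1r 2w}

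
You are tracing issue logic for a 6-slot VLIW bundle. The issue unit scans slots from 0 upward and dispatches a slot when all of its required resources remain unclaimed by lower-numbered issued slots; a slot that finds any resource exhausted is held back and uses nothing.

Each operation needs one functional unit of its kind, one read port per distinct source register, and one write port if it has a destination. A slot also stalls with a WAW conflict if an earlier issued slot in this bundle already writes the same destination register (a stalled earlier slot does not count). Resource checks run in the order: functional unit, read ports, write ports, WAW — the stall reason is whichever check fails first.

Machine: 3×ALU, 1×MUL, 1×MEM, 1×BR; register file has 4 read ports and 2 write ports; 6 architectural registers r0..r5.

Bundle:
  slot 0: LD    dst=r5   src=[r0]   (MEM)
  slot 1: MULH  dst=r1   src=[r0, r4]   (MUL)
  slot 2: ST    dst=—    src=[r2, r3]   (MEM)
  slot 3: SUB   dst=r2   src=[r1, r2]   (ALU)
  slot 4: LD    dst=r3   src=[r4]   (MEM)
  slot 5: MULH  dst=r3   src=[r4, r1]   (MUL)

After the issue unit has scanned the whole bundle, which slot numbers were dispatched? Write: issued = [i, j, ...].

issued = [0, 1]

[0] MEM needs rd=1 wr=1: ok; after: ALU=3 MUL=1 MEM=0 BR=1, R=3, W=1
[1] MUL needs rd=2 wr=1: ok; after: ALU=3 MUL=0 MEM=0 BR=1, R=1, W=0
[2] MEM needs rd=2 wr=0: FU; after: ALU=3 MUL=0 MEM=0 BR=1, R=1, W=0
[3] ALU needs rd=2 wr=1: RD_PORT; after: ALU=3 MUL=0 MEM=0 BR=1, R=1, W=0
[4] MEM needs rd=1 wr=1: FU; after: ALU=3 MUL=0 MEM=0 BR=1, R=1, W=0
[5] MUL needs rd=2 wr=1: FU; after: ALU=3 MUL=0 MEM=0 BR=1, R=1, W=0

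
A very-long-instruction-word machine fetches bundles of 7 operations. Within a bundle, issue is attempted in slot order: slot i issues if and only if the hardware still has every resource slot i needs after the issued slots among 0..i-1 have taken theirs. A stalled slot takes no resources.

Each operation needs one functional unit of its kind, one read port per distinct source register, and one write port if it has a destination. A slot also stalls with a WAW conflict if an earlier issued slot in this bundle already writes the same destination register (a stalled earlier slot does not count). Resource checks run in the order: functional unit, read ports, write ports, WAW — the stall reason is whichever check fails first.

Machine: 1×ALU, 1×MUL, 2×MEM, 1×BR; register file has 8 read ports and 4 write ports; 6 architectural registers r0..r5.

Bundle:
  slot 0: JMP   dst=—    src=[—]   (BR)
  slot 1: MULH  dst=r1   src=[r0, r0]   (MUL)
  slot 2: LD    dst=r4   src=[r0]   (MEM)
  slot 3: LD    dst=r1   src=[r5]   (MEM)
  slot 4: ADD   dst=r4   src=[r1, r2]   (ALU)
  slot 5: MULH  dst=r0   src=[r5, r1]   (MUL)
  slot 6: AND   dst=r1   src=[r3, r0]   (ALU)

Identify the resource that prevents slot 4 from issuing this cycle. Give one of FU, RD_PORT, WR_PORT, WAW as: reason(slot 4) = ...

reason(slot 4) = WAW

[0] BR needs rd=0 wr=0: ok; after: ALU=1 MUL=1 MEM=2 BR=0, R=8, W=4
[1] MUL needs rd=1 wr=1: ok; after: ALU=1 MUL=0 MEM=2 BR=0, R=7, W=3
[2] MEM needs rd=1 wr=1: ok; after: ALU=1 MUL=0 MEM=1 BR=0, R=6, W=2
[3] MEM needs rd=1 wr=1: WAW; after: ALU=1 MUL=0 MEM=1 BR=0, R=6, W=2
[4] ALU needs rd=2 wr=1: WAW; after: ALU=1 MUL=0 MEM=1 BR=0, R=6, W=2
[5] MUL needs rd=2 wr=1: FU; after: ALU=1 MUL=0 MEM=1 BR=0, R=6, W=2
[6] ALU needs rd=2 wr=1: WAW; after: ALU=1 MUL=0 MEM=1 BR=0, R=6, W=2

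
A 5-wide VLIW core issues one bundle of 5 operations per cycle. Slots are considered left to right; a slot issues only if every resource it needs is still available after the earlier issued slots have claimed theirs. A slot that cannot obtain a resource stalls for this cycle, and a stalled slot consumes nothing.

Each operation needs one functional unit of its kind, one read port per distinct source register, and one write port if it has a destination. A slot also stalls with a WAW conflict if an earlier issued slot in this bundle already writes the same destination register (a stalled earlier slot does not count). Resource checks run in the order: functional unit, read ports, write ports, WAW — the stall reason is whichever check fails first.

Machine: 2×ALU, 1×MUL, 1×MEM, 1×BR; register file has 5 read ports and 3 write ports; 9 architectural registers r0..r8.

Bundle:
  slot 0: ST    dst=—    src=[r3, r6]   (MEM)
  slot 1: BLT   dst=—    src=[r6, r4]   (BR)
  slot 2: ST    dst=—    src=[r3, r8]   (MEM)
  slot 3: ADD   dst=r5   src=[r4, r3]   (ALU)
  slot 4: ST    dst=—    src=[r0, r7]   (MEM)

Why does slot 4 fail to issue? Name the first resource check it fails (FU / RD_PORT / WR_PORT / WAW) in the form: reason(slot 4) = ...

  0. MEM ⇒ go  {2A/1Mu/0Ld/1B | 3r 3w}
  1. BR ⇒ go  {2A/1Mu/0Ld/0B | 1r 3w}
  2. MEM ⇒ no(FU)  {2A/1Mu/0Ld/0B | 1r 3w}
  3. ALU→r5 ⇒ no(RD_PORT)  {2A/1Mu/0Ld/0B | 1r 3w}
  4. MEM ⇒ no(FU)  {2A/1Mu/0Ld/0B | 1r 3w}

reason(slot 4) = FU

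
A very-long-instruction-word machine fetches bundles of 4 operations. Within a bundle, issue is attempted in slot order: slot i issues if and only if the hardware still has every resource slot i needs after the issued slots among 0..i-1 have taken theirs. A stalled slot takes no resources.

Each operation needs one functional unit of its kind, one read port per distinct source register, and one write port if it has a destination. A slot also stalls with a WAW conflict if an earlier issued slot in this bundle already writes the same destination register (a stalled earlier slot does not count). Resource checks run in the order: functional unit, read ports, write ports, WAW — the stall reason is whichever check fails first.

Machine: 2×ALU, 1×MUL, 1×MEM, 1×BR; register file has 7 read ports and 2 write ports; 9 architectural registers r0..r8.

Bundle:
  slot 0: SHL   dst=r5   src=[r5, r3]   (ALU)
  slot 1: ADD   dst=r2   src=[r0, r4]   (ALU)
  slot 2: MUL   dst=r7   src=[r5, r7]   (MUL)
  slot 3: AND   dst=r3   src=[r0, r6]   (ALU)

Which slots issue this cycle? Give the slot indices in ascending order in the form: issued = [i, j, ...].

issued = [0, 1]

[0] ALU needs rd=2 wr=1: ok; after: ALU=1 MUL=1 MEM=1 BR=1, R=5, W=1
[1] ALU needs rd=2 wr=1: ok; after: ALU=0 MUL=1 MEM=1 BR=1, R=3, W=0
[2] MUL needs rd=2 wr=1: WR_PORT; after: ALU=0 MUL=1 MEM=1 BR=1, R=3, W=0
[3] ALU needs rd=2 wr=1: FU; after: ALU=0 MUL=1 MEM=1 BR=1, R=3, W=0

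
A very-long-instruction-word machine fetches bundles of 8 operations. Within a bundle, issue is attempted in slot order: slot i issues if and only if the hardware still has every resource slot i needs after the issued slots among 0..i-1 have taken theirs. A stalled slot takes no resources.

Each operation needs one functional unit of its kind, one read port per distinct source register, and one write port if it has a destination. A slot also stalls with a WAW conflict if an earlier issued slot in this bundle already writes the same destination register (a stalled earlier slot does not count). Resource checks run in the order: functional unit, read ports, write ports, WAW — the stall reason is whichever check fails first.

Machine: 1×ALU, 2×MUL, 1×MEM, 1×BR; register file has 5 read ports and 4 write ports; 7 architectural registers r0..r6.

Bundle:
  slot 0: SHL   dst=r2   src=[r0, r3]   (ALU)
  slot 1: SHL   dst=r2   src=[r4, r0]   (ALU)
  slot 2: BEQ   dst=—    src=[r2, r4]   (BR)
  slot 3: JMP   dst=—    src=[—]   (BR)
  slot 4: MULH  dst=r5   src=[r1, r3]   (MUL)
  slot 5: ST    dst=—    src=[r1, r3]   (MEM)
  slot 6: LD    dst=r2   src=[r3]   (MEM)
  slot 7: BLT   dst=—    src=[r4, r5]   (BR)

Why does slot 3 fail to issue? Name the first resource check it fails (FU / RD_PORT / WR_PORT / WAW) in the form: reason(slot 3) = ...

reason(slot 3) = FU

slot 0 (ALU): ISSUE — free A0,Mu2,Ld1,B1 rp3 wp3
slot 1 (ALU): stall FU — free A0,Mu2,Ld1,B1 rp3 wp3
slot 2 (BR): ISSUE — free A0,Mu2,Ld1,B0 rp1 wp3
slot 3 (BR): stall FU — free A0,Mu2,Ld1,B0 rp1 wp3
slot 4 (MUL): stall RD_PORT — free A0,Mu2,Ld1,B0 rp1 wp3
slot 5 (MEM): stall RD_PORT — free A0,Mu2,Ld1,B0 rp1 wp3
slot 6 (MEM): stall WAW — free A0,Mu2,Ld1,B0 rp1 wp3
slot 7 (BR): stall FU — free A0,Mu2,Ld1,B0 rp1 wp3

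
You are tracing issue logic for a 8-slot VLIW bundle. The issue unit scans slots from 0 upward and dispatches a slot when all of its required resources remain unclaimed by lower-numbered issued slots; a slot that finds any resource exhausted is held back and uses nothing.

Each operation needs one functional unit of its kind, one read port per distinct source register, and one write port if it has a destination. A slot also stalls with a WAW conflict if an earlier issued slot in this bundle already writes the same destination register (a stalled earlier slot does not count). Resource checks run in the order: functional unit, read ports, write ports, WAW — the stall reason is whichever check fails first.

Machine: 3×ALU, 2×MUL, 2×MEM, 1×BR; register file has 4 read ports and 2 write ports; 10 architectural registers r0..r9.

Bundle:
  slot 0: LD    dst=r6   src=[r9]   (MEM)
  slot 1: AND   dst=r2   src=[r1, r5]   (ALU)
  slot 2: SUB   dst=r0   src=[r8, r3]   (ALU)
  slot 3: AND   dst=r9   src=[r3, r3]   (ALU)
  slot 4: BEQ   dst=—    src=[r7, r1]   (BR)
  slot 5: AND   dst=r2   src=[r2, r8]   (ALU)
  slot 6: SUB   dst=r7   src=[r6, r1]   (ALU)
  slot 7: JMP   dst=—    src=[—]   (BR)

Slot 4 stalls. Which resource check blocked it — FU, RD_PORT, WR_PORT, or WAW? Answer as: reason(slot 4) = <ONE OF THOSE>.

reason(slot 4) = RD_PORT

slot 0 (MEM): ISSUE — free A3,Mu2,Ld1,B1 rp3 wp1
slot 1 (ALU): ISSUE — free A2,Mu2,Ld1,B1 rp1 wp0
slot 2 (ALU): stall RD_PORT — free A2,Mu2,Ld1,B1 rp1 wp0
slot 3 (ALU): stall WR_PORT — free A2,Mu2,Ld1,B1 rp1 wp0
slot 4 (BR): stall RD_PORT — free A2,Mu2,Ld1,B1 rp1 wp0
slot 5 (ALU): stall RD_PORT — free A2,Mu2,Ld1,B1 rp1 wp0
slot 6 (ALU): stall RD_PORT — free A2,Mu2,Ld1,B1 rp1 wp0
slot 7 (BR): ISSUE — free A2,Mu2,Ld1,B0 rp1 wp0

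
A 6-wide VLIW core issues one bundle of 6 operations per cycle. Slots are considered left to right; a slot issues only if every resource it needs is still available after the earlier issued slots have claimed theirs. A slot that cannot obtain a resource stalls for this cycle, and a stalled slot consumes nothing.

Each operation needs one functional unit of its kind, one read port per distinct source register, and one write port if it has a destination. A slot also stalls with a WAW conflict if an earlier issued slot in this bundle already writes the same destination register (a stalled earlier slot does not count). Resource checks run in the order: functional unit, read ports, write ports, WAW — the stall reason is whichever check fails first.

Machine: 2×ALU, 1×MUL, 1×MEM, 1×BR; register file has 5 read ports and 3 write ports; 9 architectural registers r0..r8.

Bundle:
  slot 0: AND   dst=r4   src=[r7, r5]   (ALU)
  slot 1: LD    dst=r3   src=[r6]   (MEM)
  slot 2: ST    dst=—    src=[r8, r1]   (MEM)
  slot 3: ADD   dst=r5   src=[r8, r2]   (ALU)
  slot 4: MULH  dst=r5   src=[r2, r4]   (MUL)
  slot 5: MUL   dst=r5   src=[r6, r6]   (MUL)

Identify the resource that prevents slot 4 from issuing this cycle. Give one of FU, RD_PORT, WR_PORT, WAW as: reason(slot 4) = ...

[0] ALU needs rd=2 wr=1: ok; after: ALU=1 MUL=1 MEM=1 BR=1, R=3, W=2
[1] MEM needs rd=1 wr=1: ok; after: ALU=1 MUL=1 MEM=0 BR=1, R=2, W=1
[2] MEM needs rd=2 wr=0: FU; after: ALU=1 MUL=1 MEM=0 BR=1, R=2, W=1
[3] ALU needs rd=2 wr=1: ok; after: ALU=0 MUL=1 MEM=0 BR=1, R=0, W=0
[4] MUL needs rd=2 wr=1: RD_PORT; after: ALU=0 MUL=1 MEM=0 BR=1, R=0, W=0
[5] MUL needs rd=1 wr=1: RD_PORT; after: ALU=0 MUL=1 MEM=0 BR=1, R=0, W=0

reason(slot 4) = RD_PORT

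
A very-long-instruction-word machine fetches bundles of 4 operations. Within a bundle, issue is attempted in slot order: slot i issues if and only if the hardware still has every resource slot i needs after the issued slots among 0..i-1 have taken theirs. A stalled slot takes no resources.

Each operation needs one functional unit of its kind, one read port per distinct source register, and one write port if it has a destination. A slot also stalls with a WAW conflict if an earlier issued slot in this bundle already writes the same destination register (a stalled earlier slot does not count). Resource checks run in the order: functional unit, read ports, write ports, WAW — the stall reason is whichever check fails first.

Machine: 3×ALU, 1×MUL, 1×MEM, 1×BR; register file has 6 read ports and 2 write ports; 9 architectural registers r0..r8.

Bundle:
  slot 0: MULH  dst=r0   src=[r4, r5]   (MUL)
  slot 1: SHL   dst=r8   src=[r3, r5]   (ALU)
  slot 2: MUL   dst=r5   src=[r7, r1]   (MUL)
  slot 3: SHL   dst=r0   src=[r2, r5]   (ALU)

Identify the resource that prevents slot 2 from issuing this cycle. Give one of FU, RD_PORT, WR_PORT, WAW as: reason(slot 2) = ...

reason(slot 2) = FU

#0 MUL src=r4,r5 dispatched  <A:3 Mu:0 Ld:1 B:1 rd:4 wr:1>
#1 ALU src=r3,r5 dispatched  <A:2 Mu:0 Ld:1 B:1 rd:2 wr:0>
#2 MUL src=r7,r1 held:FU  <A:2 Mu:0 Ld:1 B:1 rd:2 wr:0>
#3 ALU src=r2,r5 held:WR_PORT  <A:2 Mu:0 Ld:1 B:1 rd:2 wr:0>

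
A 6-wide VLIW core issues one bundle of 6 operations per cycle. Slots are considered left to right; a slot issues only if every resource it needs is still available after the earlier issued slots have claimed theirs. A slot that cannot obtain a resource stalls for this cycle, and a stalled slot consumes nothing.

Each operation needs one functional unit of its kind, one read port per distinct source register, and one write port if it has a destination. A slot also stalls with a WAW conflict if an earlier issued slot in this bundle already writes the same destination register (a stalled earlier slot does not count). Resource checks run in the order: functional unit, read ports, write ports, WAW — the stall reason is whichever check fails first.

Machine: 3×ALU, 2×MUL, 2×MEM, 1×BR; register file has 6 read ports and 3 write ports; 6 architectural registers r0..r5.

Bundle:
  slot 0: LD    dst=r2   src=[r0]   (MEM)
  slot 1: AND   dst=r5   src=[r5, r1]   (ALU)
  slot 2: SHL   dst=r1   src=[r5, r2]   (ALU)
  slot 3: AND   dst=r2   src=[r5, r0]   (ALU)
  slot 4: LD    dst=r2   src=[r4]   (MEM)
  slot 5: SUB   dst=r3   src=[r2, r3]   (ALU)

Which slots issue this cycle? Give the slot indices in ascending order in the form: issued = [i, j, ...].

issued = [0, 1, 2]

[0] MEM needs rd=1 wr=1: ok; after: ALU=3 MUL=2 MEM=1 BR=1, R=5, W=2
[1] ALU needs rd=2 wr=1: ok; after: ALU=2 MUL=2 MEM=1 BR=1, R=3, W=1
[2] ALU needs rd=2 wr=1: ok; after: ALU=1 MUL=2 MEM=1 BR=1, R=1, W=0
[3] ALU needs rd=2 wr=1: RD_PORT; after: ALU=1 MUL=2 MEM=1 BR=1, R=1, W=0
[4] MEM needs rd=1 wr=1: WR_PORT; after: ALU=1 MUL=2 MEM=1 BR=1, R=1, W=0
[5] ALU needs rd=2 wr=1: RD_PORT; after: ALU=1 MUL=2 MEM=1 BR=1, R=1, W=0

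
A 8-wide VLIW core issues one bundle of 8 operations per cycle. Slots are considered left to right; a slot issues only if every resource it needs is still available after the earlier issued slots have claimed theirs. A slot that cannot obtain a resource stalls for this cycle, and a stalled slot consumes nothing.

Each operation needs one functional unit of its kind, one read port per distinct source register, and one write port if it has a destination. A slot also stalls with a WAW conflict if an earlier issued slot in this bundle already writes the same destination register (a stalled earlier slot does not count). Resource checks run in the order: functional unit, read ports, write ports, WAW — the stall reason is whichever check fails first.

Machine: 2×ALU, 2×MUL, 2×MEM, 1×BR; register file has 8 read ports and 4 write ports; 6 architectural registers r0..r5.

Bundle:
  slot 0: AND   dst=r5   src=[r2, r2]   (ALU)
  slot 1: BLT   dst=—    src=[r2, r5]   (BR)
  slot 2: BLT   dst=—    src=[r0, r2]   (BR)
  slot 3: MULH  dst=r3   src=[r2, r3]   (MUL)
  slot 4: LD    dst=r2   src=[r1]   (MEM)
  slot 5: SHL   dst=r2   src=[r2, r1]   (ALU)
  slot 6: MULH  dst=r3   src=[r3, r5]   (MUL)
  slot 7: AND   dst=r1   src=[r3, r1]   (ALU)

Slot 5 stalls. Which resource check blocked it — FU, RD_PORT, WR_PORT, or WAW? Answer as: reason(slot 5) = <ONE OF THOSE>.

[0] ALU needs rd=1 wr=1: ok; after: ALU=1 MUL=2 MEM=2 BR=1, R=7, W=3
[1] BR needs rd=2 wr=0: ok; after: ALU=1 MUL=2 MEM=2 BR=0, R=5, W=3
[2] BR needs rd=2 wr=0: FU; after: ALU=1 MUL=2 MEM=2 BR=0, R=5, W=3
[3] MUL needs rd=2 wr=1: ok; after: ALU=1 MUL=1 MEM=2 BR=0, R=3, W=2
[4] MEM needs rd=1 wr=1: ok; after: ALU=1 MUL=1 MEM=1 BR=0, R=2, W=1
[5] ALU needs rd=2 wr=1: WAW; after: ALU=1 MUL=1 MEM=1 BR=0, R=2, W=1
[6] MUL needs rd=2 wr=1: WAW; after: ALU=1 MUL=1 MEM=1 BR=0, R=2, W=1
[7] ALU needs rd=2 wr=1: ok; after: ALU=0 MUL=1 MEM=1 BR=0, R=0, W=0

reason(slot 5) = WAW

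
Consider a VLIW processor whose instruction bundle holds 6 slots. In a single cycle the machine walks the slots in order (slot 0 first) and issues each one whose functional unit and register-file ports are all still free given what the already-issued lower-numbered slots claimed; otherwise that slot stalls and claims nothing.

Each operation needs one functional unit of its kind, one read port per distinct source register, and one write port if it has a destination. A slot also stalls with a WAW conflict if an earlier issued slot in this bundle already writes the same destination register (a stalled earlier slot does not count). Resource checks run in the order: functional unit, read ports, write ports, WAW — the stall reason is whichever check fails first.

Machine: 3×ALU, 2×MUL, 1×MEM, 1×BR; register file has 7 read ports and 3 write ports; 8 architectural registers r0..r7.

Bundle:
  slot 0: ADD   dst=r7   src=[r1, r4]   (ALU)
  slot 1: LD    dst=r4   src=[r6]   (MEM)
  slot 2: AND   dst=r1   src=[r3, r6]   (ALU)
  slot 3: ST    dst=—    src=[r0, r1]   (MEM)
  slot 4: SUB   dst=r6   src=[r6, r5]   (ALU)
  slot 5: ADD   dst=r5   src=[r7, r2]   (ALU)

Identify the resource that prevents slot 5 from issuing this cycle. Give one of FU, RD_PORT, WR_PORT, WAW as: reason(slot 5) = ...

reason(slot 5) = WR_PORT

(0) want 1×ALU +2rd +1wr — yes → AL2|MU2|ME1|BR1|rd5|wr2
(1) want 1×MEM +1rd +1wr — yes → AL2|MU2|ME0|BR1|rd4|wr1
(2) want 1×ALU +2rd +1wr — yes → AL1|MU2|ME0|BR1|rd2|wr0
(3) want 1×MEM +2rd +0wr — FU → AL1|MU2|ME0|BR1|rd2|wr0
(4) want 1×ALU +2rd +1wr — WR_PORT → AL1|MU2|ME0|BR1|rd2|wr0
(5) want 1×ALU +2rd +1wr — WR_PORT → AL1|MU2|ME0|BR1|rd2|wr0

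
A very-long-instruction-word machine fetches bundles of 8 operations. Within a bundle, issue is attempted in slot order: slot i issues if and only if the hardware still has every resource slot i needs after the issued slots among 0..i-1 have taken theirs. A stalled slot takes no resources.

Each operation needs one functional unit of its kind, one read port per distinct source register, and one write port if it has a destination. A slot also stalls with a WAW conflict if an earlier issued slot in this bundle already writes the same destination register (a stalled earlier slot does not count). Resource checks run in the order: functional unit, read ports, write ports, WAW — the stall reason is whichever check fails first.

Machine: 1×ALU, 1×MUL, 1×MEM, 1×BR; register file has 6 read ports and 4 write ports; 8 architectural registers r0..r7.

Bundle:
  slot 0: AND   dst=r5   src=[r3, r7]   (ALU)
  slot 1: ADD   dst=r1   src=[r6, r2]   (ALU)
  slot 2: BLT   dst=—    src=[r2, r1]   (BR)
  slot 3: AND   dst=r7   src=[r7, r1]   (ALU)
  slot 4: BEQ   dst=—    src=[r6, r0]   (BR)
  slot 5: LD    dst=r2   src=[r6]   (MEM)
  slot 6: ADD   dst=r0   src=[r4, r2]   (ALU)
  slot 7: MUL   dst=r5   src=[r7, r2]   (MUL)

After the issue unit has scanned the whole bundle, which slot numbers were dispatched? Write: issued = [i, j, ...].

issued = [0, 2, 5]

(0) want 1×ALU +2rd +1wr — yes → AL0|MU1|ME1|BR1|rd4|wr3
(1) want 1×ALU +2rd +1wr — FU → AL0|MU1|ME1|BR1|rd4|wr3
(2) want 1×BR +2rd +0wr — yes → AL0|MU1|ME1|BR0|rd2|wr3
(3) want 1×ALU +2rd +1wr — FU → AL0|MU1|ME1|BR0|rd2|wr3
(4) want 1×BR +2rd +0wr — FU → AL0|MU1|ME1|BR0|rd2|wr3
(5) want 1×MEM +1rd +1wr — yes → AL0|MU1|ME0|BR0|rd1|wr2
(6) want 1×ALU +2rd +1wr — FU → AL0|MU1|ME0|BR0|rd1|wr2
(7) want 1×MUL +2rd +1wr — RD_PORT → AL0|MU1|ME0|BR0|rd1|wr2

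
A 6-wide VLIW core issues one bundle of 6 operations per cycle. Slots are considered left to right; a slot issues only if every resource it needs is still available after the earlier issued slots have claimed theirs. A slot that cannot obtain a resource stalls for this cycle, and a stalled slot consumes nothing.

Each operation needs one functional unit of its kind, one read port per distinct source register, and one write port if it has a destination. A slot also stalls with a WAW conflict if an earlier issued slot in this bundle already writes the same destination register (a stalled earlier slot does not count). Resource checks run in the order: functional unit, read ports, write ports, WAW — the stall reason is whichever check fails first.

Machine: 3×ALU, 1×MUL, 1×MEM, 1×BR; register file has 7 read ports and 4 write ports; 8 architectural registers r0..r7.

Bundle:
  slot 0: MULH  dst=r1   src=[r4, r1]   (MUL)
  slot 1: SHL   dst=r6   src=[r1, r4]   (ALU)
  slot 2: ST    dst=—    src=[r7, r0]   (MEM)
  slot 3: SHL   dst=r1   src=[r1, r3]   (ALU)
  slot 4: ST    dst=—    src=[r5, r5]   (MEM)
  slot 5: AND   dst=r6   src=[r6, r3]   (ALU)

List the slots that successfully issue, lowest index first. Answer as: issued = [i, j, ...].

issued = [0, 1, 2]

#0 MUL src=r4,r1 dispatched  <A:3 Mu:0 Ld:1 B:1 rd:5 wr:3>
#1 ALU src=r1,r4 dispatched  <A:2 Mu:0 Ld:1 B:1 rd:3 wr:2>
#2 MEM src=r7,r0 dispatched  <A:2 Mu:0 Ld:0 B:1 rd:1 wr:2>
#3 ALU src=r1,r3 held:RD_PORT  <A:2 Mu:0 Ld:0 B:1 rd:1 wr:2>
#4 MEM src=r5,r5 held:FU  <A:2 Mu:0 Ld:0 B:1 rd:1 wr:2>
#5 ALU src=r6,r3 held:RD_PORT  <A:2 Mu:0 Ld:0 B:1 rd:1 wr:2>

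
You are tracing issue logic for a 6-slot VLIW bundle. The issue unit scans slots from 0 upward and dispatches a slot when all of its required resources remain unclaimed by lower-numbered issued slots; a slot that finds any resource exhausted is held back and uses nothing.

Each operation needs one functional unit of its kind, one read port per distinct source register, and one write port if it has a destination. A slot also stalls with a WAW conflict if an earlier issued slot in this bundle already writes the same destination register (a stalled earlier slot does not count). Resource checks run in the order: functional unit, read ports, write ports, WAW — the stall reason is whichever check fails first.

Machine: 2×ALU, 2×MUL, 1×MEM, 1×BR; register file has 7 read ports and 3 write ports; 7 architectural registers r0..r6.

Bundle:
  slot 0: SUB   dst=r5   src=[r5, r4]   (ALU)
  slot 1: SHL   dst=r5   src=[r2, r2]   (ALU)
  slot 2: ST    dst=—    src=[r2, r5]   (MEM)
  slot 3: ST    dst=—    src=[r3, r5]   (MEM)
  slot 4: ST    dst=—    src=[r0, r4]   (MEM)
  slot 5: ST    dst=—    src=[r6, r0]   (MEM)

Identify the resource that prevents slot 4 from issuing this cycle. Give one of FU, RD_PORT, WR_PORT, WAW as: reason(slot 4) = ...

reason(slot 4) = FU

  0. ALU→r5 ⇒ go  {1A/2Mu/1Ld/1B | 5r 2w}
  1. ALU→r5 ⇒ no(WAW)  {1A/2Mu/1Ld/1B | 5r 2w}
  2. MEM ⇒ go  {1A/2Mu/0Ld/1B | 3r 2w}
  3. MEM ⇒ no(FU)  {1A/2Mu/0Ld/1B | 3r 2w}
  4. MEM ⇒ no(FU)  {1A/2Mu/0Ld/1B | 3r 2w}
  5. MEM ⇒ no(FU)  {1A/2Mu/0Ld/1B | 3r 2w}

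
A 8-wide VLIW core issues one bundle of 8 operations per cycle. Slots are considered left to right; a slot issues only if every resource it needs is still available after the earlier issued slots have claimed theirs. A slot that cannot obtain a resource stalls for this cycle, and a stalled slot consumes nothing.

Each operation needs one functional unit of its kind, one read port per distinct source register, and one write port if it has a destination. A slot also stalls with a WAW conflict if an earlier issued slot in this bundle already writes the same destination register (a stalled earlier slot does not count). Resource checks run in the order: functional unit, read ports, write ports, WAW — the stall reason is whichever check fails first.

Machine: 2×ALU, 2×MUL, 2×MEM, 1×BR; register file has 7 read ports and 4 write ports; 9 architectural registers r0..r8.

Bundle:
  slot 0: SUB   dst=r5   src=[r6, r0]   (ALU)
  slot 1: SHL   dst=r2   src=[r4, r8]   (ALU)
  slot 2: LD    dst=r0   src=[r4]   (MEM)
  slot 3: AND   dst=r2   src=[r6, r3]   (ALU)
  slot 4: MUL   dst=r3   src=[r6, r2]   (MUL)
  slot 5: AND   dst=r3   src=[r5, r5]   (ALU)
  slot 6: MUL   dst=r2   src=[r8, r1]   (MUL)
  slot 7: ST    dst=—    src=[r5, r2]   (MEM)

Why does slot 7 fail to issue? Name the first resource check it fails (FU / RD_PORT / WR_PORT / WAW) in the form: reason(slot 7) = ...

#0 ALU src=r6,r0 dispatched  <A:1 Mu:2 Ld:2 B:1 rd:5 wr:3>
#1 ALU src=r4,r8 dispatched  <A:0 Mu:2 Ld:2 B:1 rd:3 wr:2>
#2 MEM src=r4 dispatched  <A:0 Mu:2 Ld:1 B:1 rd:2 wr:1>
#3 ALU src=r6,r3 held:FU  <A:0 Mu:2 Ld:1 B:1 rd:2 wr:1>
#4 MUL src=r6,r2 dispatched  <A:0 Mu:1 Ld:1 B:1 rd:0 wr:0>
#5 ALU src=r5,r5 held:FU  <A:0 Mu:1 Ld:1 B:1 rd:0 wr:0>
#6 MUL src=r8,r1 held:RD_PORT  <A:0 Mu:1 Ld:1 B:1 rd:0 wr:0>
#7 MEM src=r5,r2 held:RD_PORT  <A:0 Mu:1 Ld:1 B:1 rd:0 wr:0>

reason(slot 7) = RD_PORT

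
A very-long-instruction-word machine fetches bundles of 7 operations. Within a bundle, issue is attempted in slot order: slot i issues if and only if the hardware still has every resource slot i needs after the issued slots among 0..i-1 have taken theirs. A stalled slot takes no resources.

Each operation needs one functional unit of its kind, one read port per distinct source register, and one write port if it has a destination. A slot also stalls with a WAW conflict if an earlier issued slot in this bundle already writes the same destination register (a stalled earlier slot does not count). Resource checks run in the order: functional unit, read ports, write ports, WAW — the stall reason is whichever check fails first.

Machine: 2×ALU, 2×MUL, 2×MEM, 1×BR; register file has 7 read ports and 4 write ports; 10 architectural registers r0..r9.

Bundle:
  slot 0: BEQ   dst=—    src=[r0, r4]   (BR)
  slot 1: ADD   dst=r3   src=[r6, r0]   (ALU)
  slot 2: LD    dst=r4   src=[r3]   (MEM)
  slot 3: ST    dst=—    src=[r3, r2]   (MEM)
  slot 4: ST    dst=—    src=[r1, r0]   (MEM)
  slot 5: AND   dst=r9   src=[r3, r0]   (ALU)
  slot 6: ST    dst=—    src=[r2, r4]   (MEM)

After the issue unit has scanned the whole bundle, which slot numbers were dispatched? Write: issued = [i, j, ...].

#0 BR src=r0,r4 dispatched  <A:2 Mu:2 Ld:2 B:0 rd:5 wr:4>
#1 ALU src=r6,r0 dispatched  <A:1 Mu:2 Ld:2 B:0 rd:3 wr:3>
#2 MEM src=r3 dispatched  <A:1 Mu:2 Ld:1 B:0 rd:2 wr:2>
#3 MEM src=r3,r2 dispatched  <A:1 Mu:2 Ld:0 B:0 rd:0 wr:2>
#4 MEM src=r1,r0 held:FU  <A:1 Mu:2 Ld:0 B:0 rd:0 wr:2>
#5 ALU src=r3,r0 held:RD_PORT  <A:1 Mu:2 Ld:0 B:0 rd:0 wr:2>
#6 MEM src=r2,r4 held:FU  <A:1 Mu:2 Ld:0 B:0 rd:0 wr:2>

issued = [0, 1, 2, 3]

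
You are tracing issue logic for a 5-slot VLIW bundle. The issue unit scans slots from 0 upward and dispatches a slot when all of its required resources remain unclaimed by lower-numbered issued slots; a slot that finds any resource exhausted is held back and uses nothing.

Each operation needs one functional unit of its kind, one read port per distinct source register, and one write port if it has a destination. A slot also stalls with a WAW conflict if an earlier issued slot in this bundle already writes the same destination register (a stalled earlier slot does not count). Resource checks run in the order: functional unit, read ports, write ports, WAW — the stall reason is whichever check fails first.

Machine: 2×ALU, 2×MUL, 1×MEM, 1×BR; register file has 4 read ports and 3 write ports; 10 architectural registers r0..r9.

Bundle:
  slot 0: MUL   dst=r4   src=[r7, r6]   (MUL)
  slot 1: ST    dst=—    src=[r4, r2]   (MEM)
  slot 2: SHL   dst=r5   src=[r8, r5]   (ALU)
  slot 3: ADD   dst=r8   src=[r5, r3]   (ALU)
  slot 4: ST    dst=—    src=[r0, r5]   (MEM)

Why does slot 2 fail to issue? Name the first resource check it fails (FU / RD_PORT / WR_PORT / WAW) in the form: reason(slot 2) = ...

reason(slot 2) = RD_PORT

[0] MUL needs rd=2 wr=1: ok; after: ALU=2 MUL=1 MEM=1 BR=1, R=2, W=2
[1] MEM needs rd=2 wr=0: ok; after: ALU=2 MUL=1 MEM=0 BR=1, R=0, W=2
[2] ALU needs rd=2 wr=1: RD_PORT; after: ALU=2 MUL=1 MEM=0 BR=1, R=0, W=2
[3] ALU needs rd=2 wr=1: RD_PORT; after: ALU=2 MUL=1 MEM=0 BR=1, R=0, W=2
[4] MEM needs rd=2 wr=0: FU; after: ALU=2 MUL=1 MEM=0 BR=1, R=0, W=2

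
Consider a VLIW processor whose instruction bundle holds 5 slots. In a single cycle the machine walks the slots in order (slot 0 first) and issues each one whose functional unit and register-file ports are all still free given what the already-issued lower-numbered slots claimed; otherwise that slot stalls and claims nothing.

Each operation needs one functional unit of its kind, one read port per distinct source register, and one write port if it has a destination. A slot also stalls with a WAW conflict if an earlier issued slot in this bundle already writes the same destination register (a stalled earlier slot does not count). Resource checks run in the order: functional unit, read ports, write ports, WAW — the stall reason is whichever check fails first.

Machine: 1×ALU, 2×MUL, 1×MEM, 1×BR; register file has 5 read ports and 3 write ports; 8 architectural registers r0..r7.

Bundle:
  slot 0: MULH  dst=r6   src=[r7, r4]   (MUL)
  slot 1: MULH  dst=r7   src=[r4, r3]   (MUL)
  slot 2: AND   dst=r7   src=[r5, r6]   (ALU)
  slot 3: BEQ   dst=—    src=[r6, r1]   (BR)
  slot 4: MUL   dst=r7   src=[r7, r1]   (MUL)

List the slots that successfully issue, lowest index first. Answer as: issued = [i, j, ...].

[0] MUL needs rd=2 wr=1: ok; after: ALU=1 MUL=1 MEM=1 BR=1, R=3, W=2
[1] MUL needs rd=2 wr=1: ok; after: ALU=1 MUL=0 MEM=1 BR=1, R=1, W=1
[2] ALU needs rd=2 wr=1: RD_PORT; after: ALU=1 MUL=0 MEM=1 BR=1, R=1, W=1
[3] BR needs rd=2 wr=0: RD_PORT; after: ALU=1 MUL=0 MEM=1 BR=1, R=1, W=1
[4] MUL needs rd=2 wr=1: FU; after: ALU=1 MUL=0 MEM=1 BR=1, R=1, W=1

issued = [0, 1]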